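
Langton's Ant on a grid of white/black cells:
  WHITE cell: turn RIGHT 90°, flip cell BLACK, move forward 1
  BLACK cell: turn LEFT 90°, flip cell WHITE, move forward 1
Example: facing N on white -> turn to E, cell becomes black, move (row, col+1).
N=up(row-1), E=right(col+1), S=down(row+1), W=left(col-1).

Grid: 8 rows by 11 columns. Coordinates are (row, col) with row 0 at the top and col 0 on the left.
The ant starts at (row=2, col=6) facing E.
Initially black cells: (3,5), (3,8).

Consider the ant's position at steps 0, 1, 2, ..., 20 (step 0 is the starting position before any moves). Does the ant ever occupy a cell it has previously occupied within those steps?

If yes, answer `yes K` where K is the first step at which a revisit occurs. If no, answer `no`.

Step 1: on WHITE (2,6): turn R to S, flip to black, move to (3,6). |black|=3 — new cell
Step 2: on WHITE (3,6): turn R to W, flip to black, move to (3,5). |black|=4 — new cell
Step 3: on BLACK (3,5): turn L to S, flip to white, move to (4,5). |black|=3 — new cell
Step 4: on WHITE (4,5): turn R to W, flip to black, move to (4,4). |black|=4 — new cell
Step 5: on WHITE (4,4): turn R to N, flip to black, move to (3,4). |black|=5 — new cell
Step 6: on WHITE (3,4): turn R to E, flip to black, move to (3,5). |black|=6 — REVISIT

Answer: yes 6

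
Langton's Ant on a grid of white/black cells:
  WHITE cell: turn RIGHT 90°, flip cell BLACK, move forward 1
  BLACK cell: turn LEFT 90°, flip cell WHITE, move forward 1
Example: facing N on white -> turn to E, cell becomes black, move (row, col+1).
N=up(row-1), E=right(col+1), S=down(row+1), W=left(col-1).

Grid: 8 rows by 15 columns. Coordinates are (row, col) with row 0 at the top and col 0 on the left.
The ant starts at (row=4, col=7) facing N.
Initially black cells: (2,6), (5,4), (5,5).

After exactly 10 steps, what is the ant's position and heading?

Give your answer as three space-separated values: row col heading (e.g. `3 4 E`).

Step 1: on WHITE (4,7): turn R to E, flip to black, move to (4,8). |black|=4
Step 2: on WHITE (4,8): turn R to S, flip to black, move to (5,8). |black|=5
Step 3: on WHITE (5,8): turn R to W, flip to black, move to (5,7). |black|=6
Step 4: on WHITE (5,7): turn R to N, flip to black, move to (4,7). |black|=7
Step 5: on BLACK (4,7): turn L to W, flip to white, move to (4,6). |black|=6
Step 6: on WHITE (4,6): turn R to N, flip to black, move to (3,6). |black|=7
Step 7: on WHITE (3,6): turn R to E, flip to black, move to (3,7). |black|=8
Step 8: on WHITE (3,7): turn R to S, flip to black, move to (4,7). |black|=9
Step 9: on WHITE (4,7): turn R to W, flip to black, move to (4,6). |black|=10
Step 10: on BLACK (4,6): turn L to S, flip to white, move to (5,6). |black|=9

Answer: 5 6 S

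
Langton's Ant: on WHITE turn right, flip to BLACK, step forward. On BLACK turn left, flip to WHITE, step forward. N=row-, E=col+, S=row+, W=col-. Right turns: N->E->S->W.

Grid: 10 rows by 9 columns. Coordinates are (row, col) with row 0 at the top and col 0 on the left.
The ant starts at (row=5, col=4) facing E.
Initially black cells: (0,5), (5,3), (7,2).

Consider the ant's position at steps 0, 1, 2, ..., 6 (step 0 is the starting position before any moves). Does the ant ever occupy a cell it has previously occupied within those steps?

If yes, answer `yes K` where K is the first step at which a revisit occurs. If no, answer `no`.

Step 1: on WHITE (5,4): turn R to S, flip to black, move to (6,4). |black|=4 — new cell
Step 2: on WHITE (6,4): turn R to W, flip to black, move to (6,3). |black|=5 — new cell
Step 3: on WHITE (6,3): turn R to N, flip to black, move to (5,3). |black|=6 — new cell
Step 4: on BLACK (5,3): turn L to W, flip to white, move to (5,2). |black|=5 — new cell
Step 5: on WHITE (5,2): turn R to N, flip to black, move to (4,2). |black|=6 — new cell
Step 6: on WHITE (4,2): turn R to E, flip to black, move to (4,3). |black|=7 — new cell
No revisit within 6 steps.

Answer: no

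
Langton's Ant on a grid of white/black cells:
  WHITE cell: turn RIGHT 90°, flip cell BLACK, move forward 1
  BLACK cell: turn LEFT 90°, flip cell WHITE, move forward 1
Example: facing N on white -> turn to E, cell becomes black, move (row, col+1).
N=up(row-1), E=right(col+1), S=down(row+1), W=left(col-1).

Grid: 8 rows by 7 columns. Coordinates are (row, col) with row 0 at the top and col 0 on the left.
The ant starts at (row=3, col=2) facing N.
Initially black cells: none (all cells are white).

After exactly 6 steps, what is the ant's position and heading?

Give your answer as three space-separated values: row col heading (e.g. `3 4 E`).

Step 1: on WHITE (3,2): turn R to E, flip to black, move to (3,3). |black|=1
Step 2: on WHITE (3,3): turn R to S, flip to black, move to (4,3). |black|=2
Step 3: on WHITE (4,3): turn R to W, flip to black, move to (4,2). |black|=3
Step 4: on WHITE (4,2): turn R to N, flip to black, move to (3,2). |black|=4
Step 5: on BLACK (3,2): turn L to W, flip to white, move to (3,1). |black|=3
Step 6: on WHITE (3,1): turn R to N, flip to black, move to (2,1). |black|=4

Answer: 2 1 N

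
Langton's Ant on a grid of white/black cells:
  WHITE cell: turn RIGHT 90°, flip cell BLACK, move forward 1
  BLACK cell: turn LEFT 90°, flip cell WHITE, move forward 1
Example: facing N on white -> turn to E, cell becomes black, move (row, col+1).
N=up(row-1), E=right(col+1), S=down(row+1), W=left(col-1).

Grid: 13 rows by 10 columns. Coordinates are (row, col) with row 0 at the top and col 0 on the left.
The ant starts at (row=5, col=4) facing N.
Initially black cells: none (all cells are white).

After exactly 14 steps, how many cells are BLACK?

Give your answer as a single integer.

Answer: 10

Derivation:
Step 1: on WHITE (5,4): turn R to E, flip to black, move to (5,5). |black|=1
Step 2: on WHITE (5,5): turn R to S, flip to black, move to (6,5). |black|=2
Step 3: on WHITE (6,5): turn R to W, flip to black, move to (6,4). |black|=3
Step 4: on WHITE (6,4): turn R to N, flip to black, move to (5,4). |black|=4
Step 5: on BLACK (5,4): turn L to W, flip to white, move to (5,3). |black|=3
Step 6: on WHITE (5,3): turn R to N, flip to black, move to (4,3). |black|=4
Step 7: on WHITE (4,3): turn R to E, flip to black, move to (4,4). |black|=5
Step 8: on WHITE (4,4): turn R to S, flip to black, move to (5,4). |black|=6
Step 9: on WHITE (5,4): turn R to W, flip to black, move to (5,3). |black|=7
Step 10: on BLACK (5,3): turn L to S, flip to white, move to (6,3). |black|=6
Step 11: on WHITE (6,3): turn R to W, flip to black, move to (6,2). |black|=7
Step 12: on WHITE (6,2): turn R to N, flip to black, move to (5,2). |black|=8
Step 13: on WHITE (5,2): turn R to E, flip to black, move to (5,3). |black|=9
Step 14: on WHITE (5,3): turn R to S, flip to black, move to (6,3). |black|=10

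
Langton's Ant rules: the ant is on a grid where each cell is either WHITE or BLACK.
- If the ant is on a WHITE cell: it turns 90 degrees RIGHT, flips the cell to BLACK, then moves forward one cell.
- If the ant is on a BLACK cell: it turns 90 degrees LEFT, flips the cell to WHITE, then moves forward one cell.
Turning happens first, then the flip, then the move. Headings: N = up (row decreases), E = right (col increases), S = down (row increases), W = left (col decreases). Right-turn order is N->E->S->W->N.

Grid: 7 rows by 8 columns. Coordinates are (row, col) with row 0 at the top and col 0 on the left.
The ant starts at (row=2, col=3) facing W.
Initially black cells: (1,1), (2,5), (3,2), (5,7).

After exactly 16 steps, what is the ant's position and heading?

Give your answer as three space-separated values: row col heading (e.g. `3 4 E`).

Answer: 4 3 E

Derivation:
Step 1: on WHITE (2,3): turn R to N, flip to black, move to (1,3). |black|=5
Step 2: on WHITE (1,3): turn R to E, flip to black, move to (1,4). |black|=6
Step 3: on WHITE (1,4): turn R to S, flip to black, move to (2,4). |black|=7
Step 4: on WHITE (2,4): turn R to W, flip to black, move to (2,3). |black|=8
Step 5: on BLACK (2,3): turn L to S, flip to white, move to (3,3). |black|=7
Step 6: on WHITE (3,3): turn R to W, flip to black, move to (3,2). |black|=8
Step 7: on BLACK (3,2): turn L to S, flip to white, move to (4,2). |black|=7
Step 8: on WHITE (4,2): turn R to W, flip to black, move to (4,1). |black|=8
Step 9: on WHITE (4,1): turn R to N, flip to black, move to (3,1). |black|=9
Step 10: on WHITE (3,1): turn R to E, flip to black, move to (3,2). |black|=10
Step 11: on WHITE (3,2): turn R to S, flip to black, move to (4,2). |black|=11
Step 12: on BLACK (4,2): turn L to E, flip to white, move to (4,3). |black|=10
Step 13: on WHITE (4,3): turn R to S, flip to black, move to (5,3). |black|=11
Step 14: on WHITE (5,3): turn R to W, flip to black, move to (5,2). |black|=12
Step 15: on WHITE (5,2): turn R to N, flip to black, move to (4,2). |black|=13
Step 16: on WHITE (4,2): turn R to E, flip to black, move to (4,3). |black|=14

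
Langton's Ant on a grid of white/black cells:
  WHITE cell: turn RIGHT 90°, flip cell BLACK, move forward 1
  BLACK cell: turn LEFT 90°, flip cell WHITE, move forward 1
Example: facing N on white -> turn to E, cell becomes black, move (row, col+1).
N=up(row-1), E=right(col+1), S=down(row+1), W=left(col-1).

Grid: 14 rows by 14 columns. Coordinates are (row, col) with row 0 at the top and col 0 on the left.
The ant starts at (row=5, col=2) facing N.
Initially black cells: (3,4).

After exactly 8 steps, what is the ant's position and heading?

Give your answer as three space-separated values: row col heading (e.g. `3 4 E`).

Answer: 5 2 S

Derivation:
Step 1: on WHITE (5,2): turn R to E, flip to black, move to (5,3). |black|=2
Step 2: on WHITE (5,3): turn R to S, flip to black, move to (6,3). |black|=3
Step 3: on WHITE (6,3): turn R to W, flip to black, move to (6,2). |black|=4
Step 4: on WHITE (6,2): turn R to N, flip to black, move to (5,2). |black|=5
Step 5: on BLACK (5,2): turn L to W, flip to white, move to (5,1). |black|=4
Step 6: on WHITE (5,1): turn R to N, flip to black, move to (4,1). |black|=5
Step 7: on WHITE (4,1): turn R to E, flip to black, move to (4,2). |black|=6
Step 8: on WHITE (4,2): turn R to S, flip to black, move to (5,2). |black|=7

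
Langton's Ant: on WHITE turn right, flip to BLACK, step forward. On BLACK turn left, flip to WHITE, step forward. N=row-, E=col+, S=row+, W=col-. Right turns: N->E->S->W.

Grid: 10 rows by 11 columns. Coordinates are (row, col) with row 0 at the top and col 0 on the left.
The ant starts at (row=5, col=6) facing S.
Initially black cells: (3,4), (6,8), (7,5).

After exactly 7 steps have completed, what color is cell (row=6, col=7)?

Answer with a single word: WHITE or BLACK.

Step 1: on WHITE (5,6): turn R to W, flip to black, move to (5,5). |black|=4
Step 2: on WHITE (5,5): turn R to N, flip to black, move to (4,5). |black|=5
Step 3: on WHITE (4,5): turn R to E, flip to black, move to (4,6). |black|=6
Step 4: on WHITE (4,6): turn R to S, flip to black, move to (5,6). |black|=7
Step 5: on BLACK (5,6): turn L to E, flip to white, move to (5,7). |black|=6
Step 6: on WHITE (5,7): turn R to S, flip to black, move to (6,7). |black|=7
Step 7: on WHITE (6,7): turn R to W, flip to black, move to (6,6). |black|=8

Answer: BLACK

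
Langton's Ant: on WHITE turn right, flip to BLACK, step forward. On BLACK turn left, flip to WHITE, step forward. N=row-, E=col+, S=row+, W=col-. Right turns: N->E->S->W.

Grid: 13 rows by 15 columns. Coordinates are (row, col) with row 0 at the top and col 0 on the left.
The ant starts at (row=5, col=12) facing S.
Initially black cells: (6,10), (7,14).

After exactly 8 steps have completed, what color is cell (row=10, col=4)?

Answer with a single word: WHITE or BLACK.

Step 1: on WHITE (5,12): turn R to W, flip to black, move to (5,11). |black|=3
Step 2: on WHITE (5,11): turn R to N, flip to black, move to (4,11). |black|=4
Step 3: on WHITE (4,11): turn R to E, flip to black, move to (4,12). |black|=5
Step 4: on WHITE (4,12): turn R to S, flip to black, move to (5,12). |black|=6
Step 5: on BLACK (5,12): turn L to E, flip to white, move to (5,13). |black|=5
Step 6: on WHITE (5,13): turn R to S, flip to black, move to (6,13). |black|=6
Step 7: on WHITE (6,13): turn R to W, flip to black, move to (6,12). |black|=7
Step 8: on WHITE (6,12): turn R to N, flip to black, move to (5,12). |black|=8

Answer: WHITE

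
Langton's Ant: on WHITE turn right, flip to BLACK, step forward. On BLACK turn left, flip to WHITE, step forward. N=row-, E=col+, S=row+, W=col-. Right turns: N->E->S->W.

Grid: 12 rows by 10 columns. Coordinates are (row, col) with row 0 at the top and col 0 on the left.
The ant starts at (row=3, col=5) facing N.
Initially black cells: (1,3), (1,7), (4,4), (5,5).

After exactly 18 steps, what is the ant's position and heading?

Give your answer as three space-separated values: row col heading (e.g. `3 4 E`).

Answer: 0 2 N

Derivation:
Step 1: on WHITE (3,5): turn R to E, flip to black, move to (3,6). |black|=5
Step 2: on WHITE (3,6): turn R to S, flip to black, move to (4,6). |black|=6
Step 3: on WHITE (4,6): turn R to W, flip to black, move to (4,5). |black|=7
Step 4: on WHITE (4,5): turn R to N, flip to black, move to (3,5). |black|=8
Step 5: on BLACK (3,5): turn L to W, flip to white, move to (3,4). |black|=7
Step 6: on WHITE (3,4): turn R to N, flip to black, move to (2,4). |black|=8
Step 7: on WHITE (2,4): turn R to E, flip to black, move to (2,5). |black|=9
Step 8: on WHITE (2,5): turn R to S, flip to black, move to (3,5). |black|=10
Step 9: on WHITE (3,5): turn R to W, flip to black, move to (3,4). |black|=11
Step 10: on BLACK (3,4): turn L to S, flip to white, move to (4,4). |black|=10
Step 11: on BLACK (4,4): turn L to E, flip to white, move to (4,5). |black|=9
Step 12: on BLACK (4,5): turn L to N, flip to white, move to (3,5). |black|=8
Step 13: on BLACK (3,5): turn L to W, flip to white, move to (3,4). |black|=7
Step 14: on WHITE (3,4): turn R to N, flip to black, move to (2,4). |black|=8
Step 15: on BLACK (2,4): turn L to W, flip to white, move to (2,3). |black|=7
Step 16: on WHITE (2,3): turn R to N, flip to black, move to (1,3). |black|=8
Step 17: on BLACK (1,3): turn L to W, flip to white, move to (1,2). |black|=7
Step 18: on WHITE (1,2): turn R to N, flip to black, move to (0,2). |black|=8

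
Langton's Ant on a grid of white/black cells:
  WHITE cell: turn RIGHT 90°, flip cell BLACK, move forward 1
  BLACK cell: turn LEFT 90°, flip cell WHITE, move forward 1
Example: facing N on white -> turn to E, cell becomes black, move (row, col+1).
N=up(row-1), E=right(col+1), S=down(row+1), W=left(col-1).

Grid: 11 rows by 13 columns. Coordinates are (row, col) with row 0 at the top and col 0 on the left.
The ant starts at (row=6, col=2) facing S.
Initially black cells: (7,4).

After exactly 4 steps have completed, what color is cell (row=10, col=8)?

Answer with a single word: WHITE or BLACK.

Step 1: on WHITE (6,2): turn R to W, flip to black, move to (6,1). |black|=2
Step 2: on WHITE (6,1): turn R to N, flip to black, move to (5,1). |black|=3
Step 3: on WHITE (5,1): turn R to E, flip to black, move to (5,2). |black|=4
Step 4: on WHITE (5,2): turn R to S, flip to black, move to (6,2). |black|=5

Answer: WHITE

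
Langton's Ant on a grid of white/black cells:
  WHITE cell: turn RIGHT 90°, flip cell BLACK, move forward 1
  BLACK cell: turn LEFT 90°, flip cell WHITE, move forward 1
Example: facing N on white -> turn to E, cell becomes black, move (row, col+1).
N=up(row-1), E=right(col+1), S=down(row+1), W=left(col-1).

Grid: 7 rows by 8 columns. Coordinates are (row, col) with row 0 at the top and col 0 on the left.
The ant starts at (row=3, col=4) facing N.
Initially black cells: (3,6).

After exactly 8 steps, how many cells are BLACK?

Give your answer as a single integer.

Answer: 7

Derivation:
Step 1: on WHITE (3,4): turn R to E, flip to black, move to (3,5). |black|=2
Step 2: on WHITE (3,5): turn R to S, flip to black, move to (4,5). |black|=3
Step 3: on WHITE (4,5): turn R to W, flip to black, move to (4,4). |black|=4
Step 4: on WHITE (4,4): turn R to N, flip to black, move to (3,4). |black|=5
Step 5: on BLACK (3,4): turn L to W, flip to white, move to (3,3). |black|=4
Step 6: on WHITE (3,3): turn R to N, flip to black, move to (2,3). |black|=5
Step 7: on WHITE (2,3): turn R to E, flip to black, move to (2,4). |black|=6
Step 8: on WHITE (2,4): turn R to S, flip to black, move to (3,4). |black|=7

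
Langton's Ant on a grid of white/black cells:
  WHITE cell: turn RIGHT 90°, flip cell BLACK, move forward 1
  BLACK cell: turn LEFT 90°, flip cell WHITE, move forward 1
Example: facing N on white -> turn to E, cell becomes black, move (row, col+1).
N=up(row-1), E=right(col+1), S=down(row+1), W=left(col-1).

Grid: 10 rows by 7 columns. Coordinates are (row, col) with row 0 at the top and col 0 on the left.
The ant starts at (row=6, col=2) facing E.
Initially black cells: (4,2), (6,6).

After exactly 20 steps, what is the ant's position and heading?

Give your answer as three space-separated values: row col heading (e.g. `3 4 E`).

Answer: 2 2 E

Derivation:
Step 1: on WHITE (6,2): turn R to S, flip to black, move to (7,2). |black|=3
Step 2: on WHITE (7,2): turn R to W, flip to black, move to (7,1). |black|=4
Step 3: on WHITE (7,1): turn R to N, flip to black, move to (6,1). |black|=5
Step 4: on WHITE (6,1): turn R to E, flip to black, move to (6,2). |black|=6
Step 5: on BLACK (6,2): turn L to N, flip to white, move to (5,2). |black|=5
Step 6: on WHITE (5,2): turn R to E, flip to black, move to (5,3). |black|=6
Step 7: on WHITE (5,3): turn R to S, flip to black, move to (6,3). |black|=7
Step 8: on WHITE (6,3): turn R to W, flip to black, move to (6,2). |black|=8
Step 9: on WHITE (6,2): turn R to N, flip to black, move to (5,2). |black|=9
Step 10: on BLACK (5,2): turn L to W, flip to white, move to (5,1). |black|=8
Step 11: on WHITE (5,1): turn R to N, flip to black, move to (4,1). |black|=9
Step 12: on WHITE (4,1): turn R to E, flip to black, move to (4,2). |black|=10
Step 13: on BLACK (4,2): turn L to N, flip to white, move to (3,2). |black|=9
Step 14: on WHITE (3,2): turn R to E, flip to black, move to (3,3). |black|=10
Step 15: on WHITE (3,3): turn R to S, flip to black, move to (4,3). |black|=11
Step 16: on WHITE (4,3): turn R to W, flip to black, move to (4,2). |black|=12
Step 17: on WHITE (4,2): turn R to N, flip to black, move to (3,2). |black|=13
Step 18: on BLACK (3,2): turn L to W, flip to white, move to (3,1). |black|=12
Step 19: on WHITE (3,1): turn R to N, flip to black, move to (2,1). |black|=13
Step 20: on WHITE (2,1): turn R to E, flip to black, move to (2,2). |black|=14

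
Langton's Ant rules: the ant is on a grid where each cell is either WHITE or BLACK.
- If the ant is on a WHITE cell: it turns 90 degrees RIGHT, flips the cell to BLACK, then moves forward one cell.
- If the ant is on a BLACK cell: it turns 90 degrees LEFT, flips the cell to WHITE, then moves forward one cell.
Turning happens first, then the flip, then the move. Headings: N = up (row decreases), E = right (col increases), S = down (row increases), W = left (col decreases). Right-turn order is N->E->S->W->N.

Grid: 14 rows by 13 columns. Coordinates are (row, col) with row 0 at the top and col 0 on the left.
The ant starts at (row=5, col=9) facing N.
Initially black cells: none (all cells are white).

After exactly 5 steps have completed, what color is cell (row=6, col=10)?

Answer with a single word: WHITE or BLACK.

Step 1: on WHITE (5,9): turn R to E, flip to black, move to (5,10). |black|=1
Step 2: on WHITE (5,10): turn R to S, flip to black, move to (6,10). |black|=2
Step 3: on WHITE (6,10): turn R to W, flip to black, move to (6,9). |black|=3
Step 4: on WHITE (6,9): turn R to N, flip to black, move to (5,9). |black|=4
Step 5: on BLACK (5,9): turn L to W, flip to white, move to (5,8). |black|=3

Answer: BLACK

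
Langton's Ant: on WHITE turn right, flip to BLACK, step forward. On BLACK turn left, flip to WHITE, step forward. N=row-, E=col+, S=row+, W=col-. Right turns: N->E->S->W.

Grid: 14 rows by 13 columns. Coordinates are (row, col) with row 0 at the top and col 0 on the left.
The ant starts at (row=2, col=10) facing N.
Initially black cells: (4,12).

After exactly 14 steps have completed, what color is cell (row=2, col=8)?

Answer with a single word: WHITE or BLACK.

Answer: BLACK

Derivation:
Step 1: on WHITE (2,10): turn R to E, flip to black, move to (2,11). |black|=2
Step 2: on WHITE (2,11): turn R to S, flip to black, move to (3,11). |black|=3
Step 3: on WHITE (3,11): turn R to W, flip to black, move to (3,10). |black|=4
Step 4: on WHITE (3,10): turn R to N, flip to black, move to (2,10). |black|=5
Step 5: on BLACK (2,10): turn L to W, flip to white, move to (2,9). |black|=4
Step 6: on WHITE (2,9): turn R to N, flip to black, move to (1,9). |black|=5
Step 7: on WHITE (1,9): turn R to E, flip to black, move to (1,10). |black|=6
Step 8: on WHITE (1,10): turn R to S, flip to black, move to (2,10). |black|=7
Step 9: on WHITE (2,10): turn R to W, flip to black, move to (2,9). |black|=8
Step 10: on BLACK (2,9): turn L to S, flip to white, move to (3,9). |black|=7
Step 11: on WHITE (3,9): turn R to W, flip to black, move to (3,8). |black|=8
Step 12: on WHITE (3,8): turn R to N, flip to black, move to (2,8). |black|=9
Step 13: on WHITE (2,8): turn R to E, flip to black, move to (2,9). |black|=10
Step 14: on WHITE (2,9): turn R to S, flip to black, move to (3,9). |black|=11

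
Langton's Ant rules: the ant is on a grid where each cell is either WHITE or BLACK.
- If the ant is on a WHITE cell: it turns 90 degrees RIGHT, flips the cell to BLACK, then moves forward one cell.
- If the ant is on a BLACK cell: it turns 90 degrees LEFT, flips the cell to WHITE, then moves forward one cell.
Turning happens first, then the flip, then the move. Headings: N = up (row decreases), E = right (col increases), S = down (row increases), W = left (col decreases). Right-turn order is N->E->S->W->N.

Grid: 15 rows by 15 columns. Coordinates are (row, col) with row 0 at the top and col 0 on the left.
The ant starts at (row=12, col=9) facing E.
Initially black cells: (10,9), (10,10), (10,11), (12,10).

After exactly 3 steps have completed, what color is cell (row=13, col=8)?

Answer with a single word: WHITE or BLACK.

Answer: BLACK

Derivation:
Step 1: on WHITE (12,9): turn R to S, flip to black, move to (13,9). |black|=5
Step 2: on WHITE (13,9): turn R to W, flip to black, move to (13,8). |black|=6
Step 3: on WHITE (13,8): turn R to N, flip to black, move to (12,8). |black|=7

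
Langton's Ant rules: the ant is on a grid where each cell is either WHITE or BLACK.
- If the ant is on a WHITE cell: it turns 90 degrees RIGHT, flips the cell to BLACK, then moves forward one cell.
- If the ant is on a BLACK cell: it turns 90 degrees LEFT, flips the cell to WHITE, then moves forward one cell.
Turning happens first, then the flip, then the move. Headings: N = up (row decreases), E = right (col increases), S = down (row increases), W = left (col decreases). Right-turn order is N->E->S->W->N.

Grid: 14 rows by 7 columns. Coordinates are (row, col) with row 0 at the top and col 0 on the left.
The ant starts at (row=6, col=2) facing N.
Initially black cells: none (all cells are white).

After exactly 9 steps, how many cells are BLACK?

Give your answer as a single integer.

Answer: 7

Derivation:
Step 1: on WHITE (6,2): turn R to E, flip to black, move to (6,3). |black|=1
Step 2: on WHITE (6,3): turn R to S, flip to black, move to (7,3). |black|=2
Step 3: on WHITE (7,3): turn R to W, flip to black, move to (7,2). |black|=3
Step 4: on WHITE (7,2): turn R to N, flip to black, move to (6,2). |black|=4
Step 5: on BLACK (6,2): turn L to W, flip to white, move to (6,1). |black|=3
Step 6: on WHITE (6,1): turn R to N, flip to black, move to (5,1). |black|=4
Step 7: on WHITE (5,1): turn R to E, flip to black, move to (5,2). |black|=5
Step 8: on WHITE (5,2): turn R to S, flip to black, move to (6,2). |black|=6
Step 9: on WHITE (6,2): turn R to W, flip to black, move to (6,1). |black|=7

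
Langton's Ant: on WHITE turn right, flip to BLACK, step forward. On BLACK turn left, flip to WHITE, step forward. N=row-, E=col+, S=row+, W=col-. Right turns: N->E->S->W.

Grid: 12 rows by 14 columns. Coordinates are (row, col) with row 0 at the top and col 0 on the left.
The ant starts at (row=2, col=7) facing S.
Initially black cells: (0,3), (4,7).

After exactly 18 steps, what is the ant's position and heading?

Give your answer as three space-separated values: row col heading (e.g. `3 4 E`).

Answer: 1 8 N

Derivation:
Step 1: on WHITE (2,7): turn R to W, flip to black, move to (2,6). |black|=3
Step 2: on WHITE (2,6): turn R to N, flip to black, move to (1,6). |black|=4
Step 3: on WHITE (1,6): turn R to E, flip to black, move to (1,7). |black|=5
Step 4: on WHITE (1,7): turn R to S, flip to black, move to (2,7). |black|=6
Step 5: on BLACK (2,7): turn L to E, flip to white, move to (2,8). |black|=5
Step 6: on WHITE (2,8): turn R to S, flip to black, move to (3,8). |black|=6
Step 7: on WHITE (3,8): turn R to W, flip to black, move to (3,7). |black|=7
Step 8: on WHITE (3,7): turn R to N, flip to black, move to (2,7). |black|=8
Step 9: on WHITE (2,7): turn R to E, flip to black, move to (2,8). |black|=9
Step 10: on BLACK (2,8): turn L to N, flip to white, move to (1,8). |black|=8
Step 11: on WHITE (1,8): turn R to E, flip to black, move to (1,9). |black|=9
Step 12: on WHITE (1,9): turn R to S, flip to black, move to (2,9). |black|=10
Step 13: on WHITE (2,9): turn R to W, flip to black, move to (2,8). |black|=11
Step 14: on WHITE (2,8): turn R to N, flip to black, move to (1,8). |black|=12
Step 15: on BLACK (1,8): turn L to W, flip to white, move to (1,7). |black|=11
Step 16: on BLACK (1,7): turn L to S, flip to white, move to (2,7). |black|=10
Step 17: on BLACK (2,7): turn L to E, flip to white, move to (2,8). |black|=9
Step 18: on BLACK (2,8): turn L to N, flip to white, move to (1,8). |black|=8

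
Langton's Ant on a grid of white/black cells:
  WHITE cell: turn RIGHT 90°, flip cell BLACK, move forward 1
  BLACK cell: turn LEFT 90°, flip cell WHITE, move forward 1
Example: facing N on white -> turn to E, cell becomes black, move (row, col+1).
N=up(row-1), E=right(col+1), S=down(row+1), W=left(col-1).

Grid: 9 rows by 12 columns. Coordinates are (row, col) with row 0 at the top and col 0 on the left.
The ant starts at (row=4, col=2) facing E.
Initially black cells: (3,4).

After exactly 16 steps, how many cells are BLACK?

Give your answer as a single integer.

Answer: 9

Derivation:
Step 1: on WHITE (4,2): turn R to S, flip to black, move to (5,2). |black|=2
Step 2: on WHITE (5,2): turn R to W, flip to black, move to (5,1). |black|=3
Step 3: on WHITE (5,1): turn R to N, flip to black, move to (4,1). |black|=4
Step 4: on WHITE (4,1): turn R to E, flip to black, move to (4,2). |black|=5
Step 5: on BLACK (4,2): turn L to N, flip to white, move to (3,2). |black|=4
Step 6: on WHITE (3,2): turn R to E, flip to black, move to (3,3). |black|=5
Step 7: on WHITE (3,3): turn R to S, flip to black, move to (4,3). |black|=6
Step 8: on WHITE (4,3): turn R to W, flip to black, move to (4,2). |black|=7
Step 9: on WHITE (4,2): turn R to N, flip to black, move to (3,2). |black|=8
Step 10: on BLACK (3,2): turn L to W, flip to white, move to (3,1). |black|=7
Step 11: on WHITE (3,1): turn R to N, flip to black, move to (2,1). |black|=8
Step 12: on WHITE (2,1): turn R to E, flip to black, move to (2,2). |black|=9
Step 13: on WHITE (2,2): turn R to S, flip to black, move to (3,2). |black|=10
Step 14: on WHITE (3,2): turn R to W, flip to black, move to (3,1). |black|=11
Step 15: on BLACK (3,1): turn L to S, flip to white, move to (4,1). |black|=10
Step 16: on BLACK (4,1): turn L to E, flip to white, move to (4,2). |black|=9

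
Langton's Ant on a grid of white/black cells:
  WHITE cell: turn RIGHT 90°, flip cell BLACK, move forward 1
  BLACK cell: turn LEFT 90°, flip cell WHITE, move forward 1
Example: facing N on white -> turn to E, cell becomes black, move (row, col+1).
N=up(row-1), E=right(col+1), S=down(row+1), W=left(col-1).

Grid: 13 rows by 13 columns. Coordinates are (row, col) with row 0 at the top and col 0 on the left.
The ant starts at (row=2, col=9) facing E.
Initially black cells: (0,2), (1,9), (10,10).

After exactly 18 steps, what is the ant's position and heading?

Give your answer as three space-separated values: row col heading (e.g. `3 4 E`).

Step 1: on WHITE (2,9): turn R to S, flip to black, move to (3,9). |black|=4
Step 2: on WHITE (3,9): turn R to W, flip to black, move to (3,8). |black|=5
Step 3: on WHITE (3,8): turn R to N, flip to black, move to (2,8). |black|=6
Step 4: on WHITE (2,8): turn R to E, flip to black, move to (2,9). |black|=7
Step 5: on BLACK (2,9): turn L to N, flip to white, move to (1,9). |black|=6
Step 6: on BLACK (1,9): turn L to W, flip to white, move to (1,8). |black|=5
Step 7: on WHITE (1,8): turn R to N, flip to black, move to (0,8). |black|=6
Step 8: on WHITE (0,8): turn R to E, flip to black, move to (0,9). |black|=7
Step 9: on WHITE (0,9): turn R to S, flip to black, move to (1,9). |black|=8
Step 10: on WHITE (1,9): turn R to W, flip to black, move to (1,8). |black|=9
Step 11: on BLACK (1,8): turn L to S, flip to white, move to (2,8). |black|=8
Step 12: on BLACK (2,8): turn L to E, flip to white, move to (2,9). |black|=7
Step 13: on WHITE (2,9): turn R to S, flip to black, move to (3,9). |black|=8
Step 14: on BLACK (3,9): turn L to E, flip to white, move to (3,10). |black|=7
Step 15: on WHITE (3,10): turn R to S, flip to black, move to (4,10). |black|=8
Step 16: on WHITE (4,10): turn R to W, flip to black, move to (4,9). |black|=9
Step 17: on WHITE (4,9): turn R to N, flip to black, move to (3,9). |black|=10
Step 18: on WHITE (3,9): turn R to E, flip to black, move to (3,10). |black|=11

Answer: 3 10 E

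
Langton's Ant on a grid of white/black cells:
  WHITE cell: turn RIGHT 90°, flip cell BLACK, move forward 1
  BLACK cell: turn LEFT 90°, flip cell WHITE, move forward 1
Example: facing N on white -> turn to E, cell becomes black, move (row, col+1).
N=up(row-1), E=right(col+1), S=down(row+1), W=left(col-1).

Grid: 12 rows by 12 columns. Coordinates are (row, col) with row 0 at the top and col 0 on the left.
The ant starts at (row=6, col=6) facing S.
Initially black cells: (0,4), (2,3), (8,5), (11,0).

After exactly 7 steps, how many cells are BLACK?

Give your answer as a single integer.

Answer: 9

Derivation:
Step 1: on WHITE (6,6): turn R to W, flip to black, move to (6,5). |black|=5
Step 2: on WHITE (6,5): turn R to N, flip to black, move to (5,5). |black|=6
Step 3: on WHITE (5,5): turn R to E, flip to black, move to (5,6). |black|=7
Step 4: on WHITE (5,6): turn R to S, flip to black, move to (6,6). |black|=8
Step 5: on BLACK (6,6): turn L to E, flip to white, move to (6,7). |black|=7
Step 6: on WHITE (6,7): turn R to S, flip to black, move to (7,7). |black|=8
Step 7: on WHITE (7,7): turn R to W, flip to black, move to (7,6). |black|=9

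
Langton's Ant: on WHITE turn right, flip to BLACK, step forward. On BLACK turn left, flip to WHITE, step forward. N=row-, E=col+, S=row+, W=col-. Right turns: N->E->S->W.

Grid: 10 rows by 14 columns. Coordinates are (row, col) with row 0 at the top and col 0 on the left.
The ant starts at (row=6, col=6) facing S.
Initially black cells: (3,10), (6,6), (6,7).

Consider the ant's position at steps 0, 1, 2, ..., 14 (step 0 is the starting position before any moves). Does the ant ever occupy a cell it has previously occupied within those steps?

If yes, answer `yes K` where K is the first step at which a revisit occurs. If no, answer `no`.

Step 1: on BLACK (6,6): turn L to E, flip to white, move to (6,7). |black|=2 — new cell
Step 2: on BLACK (6,7): turn L to N, flip to white, move to (5,7). |black|=1 — new cell
Step 3: on WHITE (5,7): turn R to E, flip to black, move to (5,8). |black|=2 — new cell
Step 4: on WHITE (5,8): turn R to S, flip to black, move to (6,8). |black|=3 — new cell
Step 5: on WHITE (6,8): turn R to W, flip to black, move to (6,7). |black|=4 — REVISIT

Answer: yes 5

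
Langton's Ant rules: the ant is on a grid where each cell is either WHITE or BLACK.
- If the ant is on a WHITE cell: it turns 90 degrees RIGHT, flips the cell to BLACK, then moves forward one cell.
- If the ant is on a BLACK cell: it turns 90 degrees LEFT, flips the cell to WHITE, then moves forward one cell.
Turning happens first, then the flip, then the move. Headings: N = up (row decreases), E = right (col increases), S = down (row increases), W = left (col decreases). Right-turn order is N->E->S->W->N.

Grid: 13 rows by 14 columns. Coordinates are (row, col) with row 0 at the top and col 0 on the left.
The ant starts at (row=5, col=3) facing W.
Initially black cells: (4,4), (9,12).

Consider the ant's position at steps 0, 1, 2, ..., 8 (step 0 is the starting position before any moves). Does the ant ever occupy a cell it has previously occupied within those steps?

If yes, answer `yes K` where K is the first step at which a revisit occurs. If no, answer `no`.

Step 1: on WHITE (5,3): turn R to N, flip to black, move to (4,3). |black|=3 — new cell
Step 2: on WHITE (4,3): turn R to E, flip to black, move to (4,4). |black|=4 — new cell
Step 3: on BLACK (4,4): turn L to N, flip to white, move to (3,4). |black|=3 — new cell
Step 4: on WHITE (3,4): turn R to E, flip to black, move to (3,5). |black|=4 — new cell
Step 5: on WHITE (3,5): turn R to S, flip to black, move to (4,5). |black|=5 — new cell
Step 6: on WHITE (4,5): turn R to W, flip to black, move to (4,4). |black|=6 — REVISIT

Answer: yes 6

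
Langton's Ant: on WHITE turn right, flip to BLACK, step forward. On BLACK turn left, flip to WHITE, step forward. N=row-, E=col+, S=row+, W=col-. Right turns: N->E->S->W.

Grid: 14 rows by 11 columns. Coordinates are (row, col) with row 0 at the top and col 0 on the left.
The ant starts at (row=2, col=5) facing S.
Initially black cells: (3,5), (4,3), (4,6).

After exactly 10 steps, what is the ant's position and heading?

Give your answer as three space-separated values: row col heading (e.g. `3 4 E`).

Step 1: on WHITE (2,5): turn R to W, flip to black, move to (2,4). |black|=4
Step 2: on WHITE (2,4): turn R to N, flip to black, move to (1,4). |black|=5
Step 3: on WHITE (1,4): turn R to E, flip to black, move to (1,5). |black|=6
Step 4: on WHITE (1,5): turn R to S, flip to black, move to (2,5). |black|=7
Step 5: on BLACK (2,5): turn L to E, flip to white, move to (2,6). |black|=6
Step 6: on WHITE (2,6): turn R to S, flip to black, move to (3,6). |black|=7
Step 7: on WHITE (3,6): turn R to W, flip to black, move to (3,5). |black|=8
Step 8: on BLACK (3,5): turn L to S, flip to white, move to (4,5). |black|=7
Step 9: on WHITE (4,5): turn R to W, flip to black, move to (4,4). |black|=8
Step 10: on WHITE (4,4): turn R to N, flip to black, move to (3,4). |black|=9

Answer: 3 4 N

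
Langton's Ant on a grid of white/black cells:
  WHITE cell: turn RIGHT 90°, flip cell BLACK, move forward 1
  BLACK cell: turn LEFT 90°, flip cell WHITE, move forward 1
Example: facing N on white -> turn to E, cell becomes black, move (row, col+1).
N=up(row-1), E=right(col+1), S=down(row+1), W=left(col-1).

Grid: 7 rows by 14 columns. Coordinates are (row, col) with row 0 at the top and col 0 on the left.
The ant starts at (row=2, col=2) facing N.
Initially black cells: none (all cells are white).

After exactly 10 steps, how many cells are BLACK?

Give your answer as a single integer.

Step 1: on WHITE (2,2): turn R to E, flip to black, move to (2,3). |black|=1
Step 2: on WHITE (2,3): turn R to S, flip to black, move to (3,3). |black|=2
Step 3: on WHITE (3,3): turn R to W, flip to black, move to (3,2). |black|=3
Step 4: on WHITE (3,2): turn R to N, flip to black, move to (2,2). |black|=4
Step 5: on BLACK (2,2): turn L to W, flip to white, move to (2,1). |black|=3
Step 6: on WHITE (2,1): turn R to N, flip to black, move to (1,1). |black|=4
Step 7: on WHITE (1,1): turn R to E, flip to black, move to (1,2). |black|=5
Step 8: on WHITE (1,2): turn R to S, flip to black, move to (2,2). |black|=6
Step 9: on WHITE (2,2): turn R to W, flip to black, move to (2,1). |black|=7
Step 10: on BLACK (2,1): turn L to S, flip to white, move to (3,1). |black|=6

Answer: 6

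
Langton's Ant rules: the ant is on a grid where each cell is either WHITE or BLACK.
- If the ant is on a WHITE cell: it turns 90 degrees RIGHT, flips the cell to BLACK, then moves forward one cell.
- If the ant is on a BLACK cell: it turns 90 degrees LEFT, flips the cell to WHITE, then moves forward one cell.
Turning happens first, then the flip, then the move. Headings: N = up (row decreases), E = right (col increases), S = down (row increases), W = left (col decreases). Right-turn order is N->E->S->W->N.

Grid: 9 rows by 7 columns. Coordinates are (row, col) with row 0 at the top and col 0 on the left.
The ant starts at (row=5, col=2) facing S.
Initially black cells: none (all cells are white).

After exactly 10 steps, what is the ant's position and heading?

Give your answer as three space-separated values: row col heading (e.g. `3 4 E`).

Step 1: on WHITE (5,2): turn R to W, flip to black, move to (5,1). |black|=1
Step 2: on WHITE (5,1): turn R to N, flip to black, move to (4,1). |black|=2
Step 3: on WHITE (4,1): turn R to E, flip to black, move to (4,2). |black|=3
Step 4: on WHITE (4,2): turn R to S, flip to black, move to (5,2). |black|=4
Step 5: on BLACK (5,2): turn L to E, flip to white, move to (5,3). |black|=3
Step 6: on WHITE (5,3): turn R to S, flip to black, move to (6,3). |black|=4
Step 7: on WHITE (6,3): turn R to W, flip to black, move to (6,2). |black|=5
Step 8: on WHITE (6,2): turn R to N, flip to black, move to (5,2). |black|=6
Step 9: on WHITE (5,2): turn R to E, flip to black, move to (5,3). |black|=7
Step 10: on BLACK (5,3): turn L to N, flip to white, move to (4,3). |black|=6

Answer: 4 3 N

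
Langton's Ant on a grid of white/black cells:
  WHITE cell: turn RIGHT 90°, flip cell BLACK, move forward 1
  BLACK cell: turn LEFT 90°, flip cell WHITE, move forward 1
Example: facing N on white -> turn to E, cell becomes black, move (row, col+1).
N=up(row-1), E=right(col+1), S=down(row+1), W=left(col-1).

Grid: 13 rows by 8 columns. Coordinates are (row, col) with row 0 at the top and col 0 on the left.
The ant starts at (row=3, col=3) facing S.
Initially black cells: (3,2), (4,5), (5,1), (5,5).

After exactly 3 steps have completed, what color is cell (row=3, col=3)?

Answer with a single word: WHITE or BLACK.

Answer: BLACK

Derivation:
Step 1: on WHITE (3,3): turn R to W, flip to black, move to (3,2). |black|=5
Step 2: on BLACK (3,2): turn L to S, flip to white, move to (4,2). |black|=4
Step 3: on WHITE (4,2): turn R to W, flip to black, move to (4,1). |black|=5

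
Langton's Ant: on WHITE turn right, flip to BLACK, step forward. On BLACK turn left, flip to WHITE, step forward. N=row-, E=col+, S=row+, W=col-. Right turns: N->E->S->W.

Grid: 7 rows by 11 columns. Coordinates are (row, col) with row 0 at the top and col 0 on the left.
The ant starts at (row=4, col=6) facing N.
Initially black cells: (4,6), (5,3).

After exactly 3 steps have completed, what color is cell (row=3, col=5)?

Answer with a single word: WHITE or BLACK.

Answer: BLACK

Derivation:
Step 1: on BLACK (4,6): turn L to W, flip to white, move to (4,5). |black|=1
Step 2: on WHITE (4,5): turn R to N, flip to black, move to (3,5). |black|=2
Step 3: on WHITE (3,5): turn R to E, flip to black, move to (3,6). |black|=3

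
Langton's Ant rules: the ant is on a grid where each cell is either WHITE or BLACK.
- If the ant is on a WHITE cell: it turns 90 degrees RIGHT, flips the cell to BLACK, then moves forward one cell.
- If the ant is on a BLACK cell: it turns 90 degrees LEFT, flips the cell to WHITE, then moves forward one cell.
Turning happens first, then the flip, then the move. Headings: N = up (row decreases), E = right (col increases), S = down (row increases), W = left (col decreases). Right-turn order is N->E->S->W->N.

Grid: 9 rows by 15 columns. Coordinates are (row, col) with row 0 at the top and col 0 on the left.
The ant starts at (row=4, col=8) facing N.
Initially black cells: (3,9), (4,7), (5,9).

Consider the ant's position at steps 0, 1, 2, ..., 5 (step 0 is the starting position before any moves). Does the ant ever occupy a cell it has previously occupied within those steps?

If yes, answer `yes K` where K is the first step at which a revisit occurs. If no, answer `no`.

Step 1: on WHITE (4,8): turn R to E, flip to black, move to (4,9). |black|=4 — new cell
Step 2: on WHITE (4,9): turn R to S, flip to black, move to (5,9). |black|=5 — new cell
Step 3: on BLACK (5,9): turn L to E, flip to white, move to (5,10). |black|=4 — new cell
Step 4: on WHITE (5,10): turn R to S, flip to black, move to (6,10). |black|=5 — new cell
Step 5: on WHITE (6,10): turn R to W, flip to black, move to (6,9). |black|=6 — new cell
No revisit within 5 steps.

Answer: no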